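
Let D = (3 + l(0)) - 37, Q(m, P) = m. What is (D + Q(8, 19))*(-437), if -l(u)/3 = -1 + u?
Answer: 10051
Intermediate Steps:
l(u) = 3 - 3*u (l(u) = -3*(-1 + u) = 3 - 3*u)
D = -31 (D = (3 + (3 - 3*0)) - 37 = (3 + (3 + 0)) - 37 = (3 + 3) - 37 = 6 - 37 = -31)
(D + Q(8, 19))*(-437) = (-31 + 8)*(-437) = -23*(-437) = 10051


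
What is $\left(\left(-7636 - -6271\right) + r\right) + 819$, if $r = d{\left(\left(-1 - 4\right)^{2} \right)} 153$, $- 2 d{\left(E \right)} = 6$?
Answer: $-1005$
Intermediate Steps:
$d{\left(E \right)} = -3$ ($d{\left(E \right)} = \left(- \frac{1}{2}\right) 6 = -3$)
$r = -459$ ($r = \left(-3\right) 153 = -459$)
$\left(\left(-7636 - -6271\right) + r\right) + 819 = \left(\left(-7636 - -6271\right) - 459\right) + 819 = \left(\left(-7636 + 6271\right) - 459\right) + 819 = \left(-1365 - 459\right) + 819 = -1824 + 819 = -1005$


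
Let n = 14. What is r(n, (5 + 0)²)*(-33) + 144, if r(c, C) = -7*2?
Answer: 606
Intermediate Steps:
r(c, C) = -14
r(n, (5 + 0)²)*(-33) + 144 = -14*(-33) + 144 = 462 + 144 = 606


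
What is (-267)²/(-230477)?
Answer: -71289/230477 ≈ -0.30931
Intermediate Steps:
(-267)²/(-230477) = 71289*(-1/230477) = -71289/230477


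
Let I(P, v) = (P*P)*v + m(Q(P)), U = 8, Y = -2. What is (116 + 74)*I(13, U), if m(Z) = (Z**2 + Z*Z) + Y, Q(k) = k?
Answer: 320720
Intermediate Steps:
m(Z) = -2 + 2*Z**2 (m(Z) = (Z**2 + Z*Z) - 2 = (Z**2 + Z**2) - 2 = 2*Z**2 - 2 = -2 + 2*Z**2)
I(P, v) = -2 + 2*P**2 + v*P**2 (I(P, v) = (P*P)*v + (-2 + 2*P**2) = P**2*v + (-2 + 2*P**2) = v*P**2 + (-2 + 2*P**2) = -2 + 2*P**2 + v*P**2)
(116 + 74)*I(13, U) = (116 + 74)*(-2 + 2*13**2 + 8*13**2) = 190*(-2 + 2*169 + 8*169) = 190*(-2 + 338 + 1352) = 190*1688 = 320720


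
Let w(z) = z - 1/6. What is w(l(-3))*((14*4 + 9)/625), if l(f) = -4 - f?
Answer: -91/750 ≈ -0.12133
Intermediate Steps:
w(z) = -1/6 + z (w(z) = z - 1*1/6 = z - 1/6 = -1/6 + z)
w(l(-3))*((14*4 + 9)/625) = (-1/6 + (-4 - 1*(-3)))*((14*4 + 9)/625) = (-1/6 + (-4 + 3))*((56 + 9)*(1/625)) = (-1/6 - 1)*(65*(1/625)) = -7/6*13/125 = -91/750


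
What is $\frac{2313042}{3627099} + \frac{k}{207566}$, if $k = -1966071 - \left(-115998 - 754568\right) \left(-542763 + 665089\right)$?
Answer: $\frac{128751160783681609}{250954143678} \approx 5.1305 \cdot 10^{5}$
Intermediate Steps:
$k = 106490890445$ ($k = -1966071 - \left(-870566\right) 122326 = -1966071 - -106492856516 = -1966071 + 106492856516 = 106490890445$)
$\frac{2313042}{3627099} + \frac{k}{207566} = \frac{2313042}{3627099} + \frac{106490890445}{207566} = 2313042 \cdot \frac{1}{3627099} + 106490890445 \cdot \frac{1}{207566} = \frac{771014}{1209033} + \frac{106490890445}{207566} = \frac{128751160783681609}{250954143678}$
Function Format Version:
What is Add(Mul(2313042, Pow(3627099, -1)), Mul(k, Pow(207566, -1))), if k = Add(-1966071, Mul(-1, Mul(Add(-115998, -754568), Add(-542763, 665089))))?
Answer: Rational(128751160783681609, 250954143678) ≈ 5.1305e+5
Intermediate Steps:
k = 106490890445 (k = Add(-1966071, Mul(-1, Mul(-870566, 122326))) = Add(-1966071, Mul(-1, -106492856516)) = Add(-1966071, 106492856516) = 106490890445)
Add(Mul(2313042, Pow(3627099, -1)), Mul(k, Pow(207566, -1))) = Add(Mul(2313042, Pow(3627099, -1)), Mul(106490890445, Pow(207566, -1))) = Add(Mul(2313042, Rational(1, 3627099)), Mul(106490890445, Rational(1, 207566))) = Add(Rational(771014, 1209033), Rational(106490890445, 207566)) = Rational(128751160783681609, 250954143678)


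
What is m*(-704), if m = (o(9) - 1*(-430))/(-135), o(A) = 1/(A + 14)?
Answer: 773696/345 ≈ 2242.6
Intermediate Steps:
o(A) = 1/(14 + A)
m = -1099/345 (m = (1/(14 + 9) - 1*(-430))/(-135) = (1/23 + 430)*(-1/135) = (9891/23)*(-1/135) = -1099/345 ≈ -3.1855)
m*(-704) = -1099/345*(-704) = 773696/345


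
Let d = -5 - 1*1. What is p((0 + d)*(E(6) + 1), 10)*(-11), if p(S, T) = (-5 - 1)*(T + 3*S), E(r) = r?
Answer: -7656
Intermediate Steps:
d = -6 (d = -5 - 1 = -6)
p(S, T) = -18*S - 6*T (p(S, T) = -6*(T + 3*S) = -18*S - 6*T)
p((0 + d)*(E(6) + 1), 10)*(-11) = (-18*(0 - 6)*(6 + 1) - 6*10)*(-11) = (-(-108)*7 - 60)*(-11) = (-18*(-42) - 60)*(-11) = (756 - 60)*(-11) = 696*(-11) = -7656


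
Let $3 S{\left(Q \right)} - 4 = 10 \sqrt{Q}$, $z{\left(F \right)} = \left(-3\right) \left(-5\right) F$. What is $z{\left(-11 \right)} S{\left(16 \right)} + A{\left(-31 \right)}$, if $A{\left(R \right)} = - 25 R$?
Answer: $-1645$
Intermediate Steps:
$z{\left(F \right)} = 15 F$
$S{\left(Q \right)} = \frac{4}{3} + \frac{10 \sqrt{Q}}{3}$
$z{\left(-11 \right)} S{\left(16 \right)} + A{\left(-31 \right)} = 15 \left(-11\right) \left(\frac{4}{3} + \frac{10 \sqrt{16}}{3}\right) - -775 = - 165 \left(\frac{4}{3} + \frac{10}{3} \cdot 4\right) + 775 = - 165 \left(\frac{4}{3} + \frac{40}{3}\right) + 775 = \left(-165\right) \frac{44}{3} + 775 = -2420 + 775 = -1645$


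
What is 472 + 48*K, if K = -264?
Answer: -12200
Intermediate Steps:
472 + 48*K = 472 + 48*(-264) = 472 - 12672 = -12200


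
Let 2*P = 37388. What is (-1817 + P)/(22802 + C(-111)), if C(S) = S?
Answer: 16877/22691 ≈ 0.74378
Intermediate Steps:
P = 18694 (P = (½)*37388 = 18694)
(-1817 + P)/(22802 + C(-111)) = (-1817 + 18694)/(22802 - 111) = 16877/22691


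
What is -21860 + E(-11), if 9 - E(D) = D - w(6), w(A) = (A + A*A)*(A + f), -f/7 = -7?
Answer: -19530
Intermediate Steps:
f = 49 (f = -7*(-7) = 49)
w(A) = (49 + A)*(A + A²) (w(A) = (A + A*A)*(A + 49) = (A + A²)*(49 + A) = (49 + A)*(A + A²))
E(D) = 2319 - D (E(D) = 9 - (D - 6*(49 + 6² + 50*6)) = 9 - (D - 6*(49 + 36 + 300)) = 9 - (D - 6*385) = 9 - (D - 1*2310) = 9 - (D - 2310) = 9 - (-2310 + D) = 9 + (2310 - D) = 2319 - D)
-21860 + E(-11) = -21860 + (2319 - 1*(-11)) = -21860 + (2319 + 11) = -21860 + 2330 = -19530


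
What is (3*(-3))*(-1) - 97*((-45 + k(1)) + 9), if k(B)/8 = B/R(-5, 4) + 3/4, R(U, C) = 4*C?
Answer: 5741/2 ≈ 2870.5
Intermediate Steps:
k(B) = 6 + B/2 (k(B) = 8*(B/((4*4)) + 3/4) = 8*(B/16 + 3*(1/4)) = 8*(B*(1/16) + 3/4) = 8*(B/16 + 3/4) = 8*(3/4 + B/16) = 6 + B/2)
(3*(-3))*(-1) - 97*((-45 + k(1)) + 9) = (3*(-3))*(-1) - 97*((-45 + (6 + (1/2)*1)) + 9) = -9*(-1) - 97*((-45 + (6 + 1/2)) + 9) = 9 - 97*((-45 + 13/2) + 9) = 9 - 97*(-77/2 + 9) = 9 - 97*(-59/2) = 9 + 5723/2 = 5741/2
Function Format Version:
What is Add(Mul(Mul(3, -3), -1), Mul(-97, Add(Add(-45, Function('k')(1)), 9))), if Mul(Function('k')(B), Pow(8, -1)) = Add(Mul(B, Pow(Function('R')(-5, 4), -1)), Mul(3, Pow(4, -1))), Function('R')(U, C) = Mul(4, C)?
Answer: Rational(5741, 2) ≈ 2870.5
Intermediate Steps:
Function('k')(B) = Add(6, Mul(Rational(1, 2), B)) (Function('k')(B) = Mul(8, Add(Mul(B, Pow(Mul(4, 4), -1)), Mul(3, Pow(4, -1)))) = Mul(8, Add(Mul(B, Pow(16, -1)), Mul(3, Rational(1, 4)))) = Mul(8, Add(Mul(B, Rational(1, 16)), Rational(3, 4))) = Mul(8, Add(Mul(Rational(1, 16), B), Rational(3, 4))) = Mul(8, Add(Rational(3, 4), Mul(Rational(1, 16), B))) = Add(6, Mul(Rational(1, 2), B)))
Add(Mul(Mul(3, -3), -1), Mul(-97, Add(Add(-45, Function('k')(1)), 9))) = Add(Mul(Mul(3, -3), -1), Mul(-97, Add(Add(-45, Add(6, Mul(Rational(1, 2), 1))), 9))) = Add(Mul(-9, -1), Mul(-97, Add(Add(-45, Add(6, Rational(1, 2))), 9))) = Add(9, Mul(-97, Add(Add(-45, Rational(13, 2)), 9))) = Add(9, Mul(-97, Add(Rational(-77, 2), 9))) = Add(9, Mul(-97, Rational(-59, 2))) = Add(9, Rational(5723, 2)) = Rational(5741, 2)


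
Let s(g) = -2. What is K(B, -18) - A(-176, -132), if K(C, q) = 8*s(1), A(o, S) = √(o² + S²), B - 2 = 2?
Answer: -236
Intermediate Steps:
B = 4 (B = 2 + 2 = 4)
A(o, S) = √(S² + o²)
K(C, q) = -16 (K(C, q) = 8*(-2) = -16)
K(B, -18) - A(-176, -132) = -16 - √((-132)² + (-176)²) = -16 - √(17424 + 30976) = -16 - √48400 = -16 - 1*220 = -16 - 220 = -236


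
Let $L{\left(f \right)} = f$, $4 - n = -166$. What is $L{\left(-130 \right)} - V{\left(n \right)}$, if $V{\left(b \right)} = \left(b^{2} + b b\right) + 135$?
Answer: $-58065$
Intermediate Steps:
$n = 170$ ($n = 4 - -166 = 4 + 166 = 170$)
$V{\left(b \right)} = 135 + 2 b^{2}$ ($V{\left(b \right)} = \left(b^{2} + b^{2}\right) + 135 = 2 b^{2} + 135 = 135 + 2 b^{2}$)
$L{\left(-130 \right)} - V{\left(n \right)} = -130 - \left(135 + 2 \cdot 170^{2}\right) = -130 - \left(135 + 2 \cdot 28900\right) = -130 - \left(135 + 57800\right) = -130 - 57935 = -58065$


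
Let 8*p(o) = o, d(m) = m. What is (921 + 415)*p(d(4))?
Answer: 668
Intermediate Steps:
p(o) = o/8
(921 + 415)*p(d(4)) = (921 + 415)*((⅛)*4) = 1336*(½) = 668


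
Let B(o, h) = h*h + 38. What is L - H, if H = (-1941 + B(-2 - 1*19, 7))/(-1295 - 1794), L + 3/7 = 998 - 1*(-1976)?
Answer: 64284557/21623 ≈ 2973.0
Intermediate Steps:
B(o, h) = 38 + h**2 (B(o, h) = h**2 + 38 = 38 + h**2)
L = 20815/7 (L = -3/7 + (998 - 1*(-1976)) = -3/7 + (998 + 1976) = -3/7 + 2974 = 20815/7 ≈ 2973.6)
H = 1854/3089 (H = (-1941 + (38 + 7**2))/(-1295 - 1794) = (-1941 + (38 + 49))/(-3089) = (-1941 + 87)*(-1/3089) = -1854*(-1/3089) = 1854/3089 ≈ 0.60019)
L - H = 20815/7 - 1*1854/3089 = 20815/7 - 1854/3089 = 64284557/21623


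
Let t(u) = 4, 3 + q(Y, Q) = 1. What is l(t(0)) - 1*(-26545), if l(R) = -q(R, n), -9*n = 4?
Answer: 26547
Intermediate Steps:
n = -4/9 (n = -1/9*4 = -4/9 ≈ -0.44444)
q(Y, Q) = -2 (q(Y, Q) = -3 + 1 = -2)
l(R) = 2 (l(R) = -1*(-2) = 2)
l(t(0)) - 1*(-26545) = 2 - 1*(-26545) = 2 + 26545 = 26547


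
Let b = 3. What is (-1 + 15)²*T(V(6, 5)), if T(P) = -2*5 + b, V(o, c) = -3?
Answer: -1372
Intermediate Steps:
T(P) = -7 (T(P) = -2*5 + 3 = -10 + 3 = -7)
(-1 + 15)²*T(V(6, 5)) = (-1 + 15)²*(-7) = 14²*(-7) = 196*(-7) = -1372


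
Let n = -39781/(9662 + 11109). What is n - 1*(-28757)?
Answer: 597271866/20771 ≈ 28755.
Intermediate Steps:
n = -39781/20771 ≈ -1.9152
n - 1*(-28757) = -39781/20771 - 1*(-28757) = -39781/20771 + 28757 = 597271866/20771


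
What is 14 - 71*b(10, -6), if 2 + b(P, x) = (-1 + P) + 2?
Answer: -625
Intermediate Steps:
b(P, x) = -1 + P (b(P, x) = -2 + ((-1 + P) + 2) = -2 + (1 + P) = -1 + P)
14 - 71*b(10, -6) = 14 - 71*(-1 + 10) = 14 - 71*9 = 14 - 639 = -625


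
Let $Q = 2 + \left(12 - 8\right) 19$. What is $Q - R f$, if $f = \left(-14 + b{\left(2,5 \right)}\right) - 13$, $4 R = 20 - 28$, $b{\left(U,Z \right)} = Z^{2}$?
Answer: $74$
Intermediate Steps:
$R = -2$ ($R = \frac{20 - 28}{4} = \frac{1}{4} \left(-8\right) = -2$)
$Q = 78$ ($Q = 2 + \left(12 - 8\right) 19 = 2 + 4 \cdot 19 = 2 + 76 = 78$)
$f = -2$ ($f = \left(-14 + 5^{2}\right) - 13 = \left(-14 + 25\right) - 13 = 11 - 13 = -2$)
$Q - R f = 78 - \left(-2\right) \left(-2\right) = 78 - 4 = 74$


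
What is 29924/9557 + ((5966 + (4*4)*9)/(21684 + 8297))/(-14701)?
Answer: 13188964984974/4212254258317 ≈ 3.1311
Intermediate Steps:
29924/9557 + ((5966 + (4*4)*9)/(21684 + 8297))/(-14701) = 29924*(1/9557) + ((5966 + 16*9)/29981)*(-1/14701) = 29924/9557 + ((5966 + 144)*(1/29981))*(-1/14701) = 29924/9557 + (6110*(1/29981))*(-1/14701) = 29924/9557 + (6110/29981)*(-1/14701) = 29924/9557 - 6110/440750681 = 13188964984974/4212254258317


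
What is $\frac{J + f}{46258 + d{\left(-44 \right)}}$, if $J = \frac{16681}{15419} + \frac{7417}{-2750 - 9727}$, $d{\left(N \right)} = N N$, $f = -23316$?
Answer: $- \frac{2242752533797}{4635849849711} \approx -0.48378$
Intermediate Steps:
$d{\left(N \right)} = N^{2}$
$J = \frac{93766114}{192382863}$ ($J = 16681 \cdot \frac{1}{15419} + \frac{7417}{-2750 - 9727} = \frac{16681}{15419} + \frac{7417}{-12477} = \frac{16681}{15419} + 7417 \left(- \frac{1}{12477}\right) = \frac{16681}{15419} - \frac{7417}{12477} = \frac{93766114}{192382863} \approx 0.48739$)
$\frac{J + f}{46258 + d{\left(-44 \right)}} = \frac{\frac{93766114}{192382863} - 23316}{46258 + \left(-44\right)^{2}} = - \frac{4485505067594}{192382863 \left(46258 + 1936\right)} = - \frac{4485505067594}{192382863 \cdot 48194} = \left(- \frac{4485505067594}{192382863}\right) \frac{1}{48194} = - \frac{2242752533797}{4635849849711}$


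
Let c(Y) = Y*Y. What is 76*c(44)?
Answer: 147136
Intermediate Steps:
c(Y) = Y**2
76*c(44) = 76*44**2 = 76*1936 = 147136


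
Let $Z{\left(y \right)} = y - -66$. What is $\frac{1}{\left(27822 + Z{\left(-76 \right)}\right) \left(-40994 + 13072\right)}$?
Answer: $- \frac{1}{776566664} \approx -1.2877 \cdot 10^{-9}$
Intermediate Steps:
$Z{\left(y \right)} = 66 + y$ ($Z{\left(y \right)} = y + 66 = 66 + y$)
$\frac{1}{\left(27822 + Z{\left(-76 \right)}\right) \left(-40994 + 13072\right)} = \frac{1}{\left(27822 + \left(66 - 76\right)\right) \left(-40994 + 13072\right)} = \frac{1}{\left(27822 - 10\right) \left(-27922\right)} = \frac{1}{27812 \left(-27922\right)} = \frac{1}{-776566664} = - \frac{1}{776566664}$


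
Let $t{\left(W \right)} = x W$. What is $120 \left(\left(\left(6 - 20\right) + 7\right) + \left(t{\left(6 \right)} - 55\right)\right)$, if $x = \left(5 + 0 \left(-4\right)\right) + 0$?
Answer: $-3840$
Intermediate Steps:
$x = 5$ ($x = \left(5 + 0\right) + 0 = 5 + 0 = 5$)
$t{\left(W \right)} = 5 W$
$120 \left(\left(\left(6 - 20\right) + 7\right) + \left(t{\left(6 \right)} - 55\right)\right) = 120 \left(\left(\left(6 - 20\right) + 7\right) + \left(5 \cdot 6 - 55\right)\right) = 120 \left(\left(-14 + 7\right) + \left(30 - 55\right)\right) = 120 \left(-7 - 25\right) = 120 \left(-32\right) = -3840$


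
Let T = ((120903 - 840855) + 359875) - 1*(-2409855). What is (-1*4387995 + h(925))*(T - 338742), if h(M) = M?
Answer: -7506434704520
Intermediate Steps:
T = 2049778 (T = (-719952 + 359875) + 2409855 = -360077 + 2409855 = 2049778)
(-1*4387995 + h(925))*(T - 338742) = (-1*4387995 + 925)*(2049778 - 338742) = (-4387995 + 925)*1711036 = -4387070*1711036 = -7506434704520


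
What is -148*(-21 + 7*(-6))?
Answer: 9324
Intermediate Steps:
-148*(-21 + 7*(-6)) = -148*(-21 - 42) = -148*(-63) = 9324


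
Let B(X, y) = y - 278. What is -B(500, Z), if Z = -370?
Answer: 648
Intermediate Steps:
B(X, y) = -278 + y
-B(500, Z) = -(-278 - 370) = -1*(-648) = 648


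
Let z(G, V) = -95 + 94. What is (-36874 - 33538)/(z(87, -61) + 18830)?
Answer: -70412/18829 ≈ -3.7396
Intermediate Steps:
z(G, V) = -1
(-36874 - 33538)/(z(87, -61) + 18830) = (-36874 - 33538)/(-1 + 18830) = -70412/18829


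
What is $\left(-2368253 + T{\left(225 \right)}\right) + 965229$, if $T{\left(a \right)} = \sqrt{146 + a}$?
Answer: $-1403024 + \sqrt{371} \approx -1.403 \cdot 10^{6}$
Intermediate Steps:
$\left(-2368253 + T{\left(225 \right)}\right) + 965229 = \left(-2368253 + \sqrt{146 + 225}\right) + 965229 = \left(-2368253 + \sqrt{371}\right) + 965229 = -1403024 + \sqrt{371}$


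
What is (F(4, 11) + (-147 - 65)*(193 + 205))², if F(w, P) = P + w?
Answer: 7116778321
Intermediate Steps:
(F(4, 11) + (-147 - 65)*(193 + 205))² = ((11 + 4) + (-147 - 65)*(193 + 205))² = (15 - 212*398)² = (15 - 84376)² = (-84361)² = 7116778321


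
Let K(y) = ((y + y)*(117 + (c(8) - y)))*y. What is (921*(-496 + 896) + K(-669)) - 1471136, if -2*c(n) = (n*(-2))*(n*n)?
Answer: 1160765620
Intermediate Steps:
c(n) = n³ (c(n) = -n*(-2)*n*n/2 = -(-2*n)*n²/2 = -(-1)*n³ = n³)
K(y) = 2*y²*(629 - y) (K(y) = ((y + y)*(117 + (8³ - y)))*y = ((2*y)*(117 + (512 - y)))*y = ((2*y)*(629 - y))*y = (2*y*(629 - y))*y = 2*y²*(629 - y))
(921*(-496 + 896) + K(-669)) - 1471136 = (921*(-496 + 896) + 2*(-669)²*(629 - 1*(-669))) - 1471136 = (921*400 + 2*447561*(629 + 669)) - 1471136 = (368400 + 2*447561*1298) - 1471136 = (368400 + 1161868356) - 1471136 = 1162236756 - 1471136 = 1160765620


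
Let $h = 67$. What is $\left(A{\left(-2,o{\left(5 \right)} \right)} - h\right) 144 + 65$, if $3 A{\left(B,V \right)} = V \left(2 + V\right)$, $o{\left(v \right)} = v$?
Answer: $-7903$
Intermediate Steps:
$A{\left(B,V \right)} = \frac{V \left(2 + V\right)}{3}$
$\left(A{\left(-2,o{\left(5 \right)} \right)} - h\right) 144 + 65 = \left(\frac{1}{3} \cdot 5 \left(2 + 5\right) - 67\right) 144 + 65 = \left(\frac{1}{3} \cdot 5 \cdot 7 - 67\right) 144 + 65 = \left(\frac{35}{3} - 67\right) 144 + 65 = \left(- \frac{166}{3}\right) 144 + 65 = -7968 + 65 = -7903$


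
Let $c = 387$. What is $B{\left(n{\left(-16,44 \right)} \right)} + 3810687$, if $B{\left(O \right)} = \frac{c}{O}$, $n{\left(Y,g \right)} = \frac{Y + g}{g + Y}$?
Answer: $3811074$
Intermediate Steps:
$n{\left(Y,g \right)} = 1$ ($n{\left(Y,g \right)} = \frac{Y + g}{Y + g} = 1$)
$B{\left(O \right)} = \frac{387}{O}$
$B{\left(n{\left(-16,44 \right)} \right)} + 3810687 = \frac{387}{1} + 3810687 = 387 \cdot 1 + 3810687 = 387 + 3810687 = 3811074$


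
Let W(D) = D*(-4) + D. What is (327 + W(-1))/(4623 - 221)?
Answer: 165/2201 ≈ 0.074966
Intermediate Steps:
W(D) = -3*D (W(D) = -4*D + D = -3*D)
(327 + W(-1))/(4623 - 221) = (327 - 3*(-1))/(4623 - 221) = (327 + 3)/4402 = 330*(1/4402) = 165/2201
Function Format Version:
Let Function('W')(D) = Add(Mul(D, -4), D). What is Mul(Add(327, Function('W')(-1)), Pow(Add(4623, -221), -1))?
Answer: Rational(165, 2201) ≈ 0.074966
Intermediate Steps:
Function('W')(D) = Mul(-3, D) (Function('W')(D) = Add(Mul(-4, D), D) = Mul(-3, D))
Mul(Add(327, Function('W')(-1)), Pow(Add(4623, -221), -1)) = Mul(Add(327, Mul(-3, -1)), Pow(Add(4623, -221), -1)) = Mul(Add(327, 3), Pow(4402, -1)) = Mul(330, Rational(1, 4402)) = Rational(165, 2201)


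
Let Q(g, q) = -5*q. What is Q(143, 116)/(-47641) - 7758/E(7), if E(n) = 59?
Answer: -369564658/2810819 ≈ -131.48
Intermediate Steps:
Q(143, 116)/(-47641) - 7758/E(7) = -5*116/(-47641) - 7758/59 = -580*(-1/47641) - 7758*1/59 = 580/47641 - 7758/59 = -369564658/2810819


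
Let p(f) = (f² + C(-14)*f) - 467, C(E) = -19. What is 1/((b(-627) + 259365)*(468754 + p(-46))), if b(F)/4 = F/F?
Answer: 1/122234644213 ≈ 8.1810e-12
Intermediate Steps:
b(F) = 4 (b(F) = 4*(F/F) = 4*1 = 4)
p(f) = -467 + f² - 19*f (p(f) = (f² - 19*f) - 467 = -467 + f² - 19*f)
1/((b(-627) + 259365)*(468754 + p(-46))) = 1/((4 + 259365)*(468754 + (-467 + (-46)² - 19*(-46)))) = 1/(259369*(468754 + (-467 + 2116 + 874))) = 1/(259369*(468754 + 2523)) = 1/(259369*471277) = 1/122234644213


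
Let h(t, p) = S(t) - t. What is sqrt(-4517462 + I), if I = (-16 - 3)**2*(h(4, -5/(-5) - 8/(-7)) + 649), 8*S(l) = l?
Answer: 3*I*sqrt(1904194)/2 ≈ 2069.9*I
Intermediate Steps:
S(l) = l/8
h(t, p) = -7*t/8 (h(t, p) = t/8 - t = -7*t/8)
I = 466051/2 (I = (-16 - 3)**2*(-7/8*4 + 649) = (-19)**2*(-7/2 + 649) = 361*(1291/2) = 466051/2 ≈ 2.3303e+5)
sqrt(-4517462 + I) = sqrt(-4517462 + 466051/2) = sqrt(-8568873/2) = 3*I*sqrt(1904194)/2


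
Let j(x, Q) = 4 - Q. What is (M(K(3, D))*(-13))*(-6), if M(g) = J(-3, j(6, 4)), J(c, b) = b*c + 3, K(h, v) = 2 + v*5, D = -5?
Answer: 234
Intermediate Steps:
K(h, v) = 2 + 5*v
J(c, b) = 3 + b*c
M(g) = 3 (M(g) = 3 + (4 - 1*4)*(-3) = 3 + (4 - 4)*(-3) = 3 + 0*(-3) = 3 + 0 = 3)
(M(K(3, D))*(-13))*(-6) = (3*(-13))*(-6) = -39*(-6) = 234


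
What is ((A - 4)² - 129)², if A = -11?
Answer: 9216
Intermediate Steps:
((A - 4)² - 129)² = ((-11 - 4)² - 129)² = ((-15)² - 129)² = (225 - 129)² = 96² = 9216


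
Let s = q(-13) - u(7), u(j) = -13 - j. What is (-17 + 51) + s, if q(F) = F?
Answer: 41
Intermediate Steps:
s = 7 (s = -13 - (-13 - 1*7) = -13 - (-13 - 7) = -13 - 1*(-20) = -13 + 20 = 7)
(-17 + 51) + s = (-17 + 51) + 7 = 34 + 7 = 41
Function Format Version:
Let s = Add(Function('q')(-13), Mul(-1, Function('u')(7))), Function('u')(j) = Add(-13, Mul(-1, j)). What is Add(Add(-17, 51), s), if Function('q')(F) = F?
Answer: 41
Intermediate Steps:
s = 7 (s = Add(-13, Mul(-1, Add(-13, Mul(-1, 7)))) = Add(-13, Mul(-1, Add(-13, -7))) = Add(-13, Mul(-1, -20)) = Add(-13, 20) = 7)
Add(Add(-17, 51), s) = Add(Add(-17, 51), 7) = Add(34, 7) = 41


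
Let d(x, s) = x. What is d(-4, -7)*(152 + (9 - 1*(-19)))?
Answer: -720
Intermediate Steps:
d(-4, -7)*(152 + (9 - 1*(-19))) = -4*(152 + (9 - 1*(-19))) = -4*(152 + (9 + 19)) = -4*(152 + 28) = -4*180 = -720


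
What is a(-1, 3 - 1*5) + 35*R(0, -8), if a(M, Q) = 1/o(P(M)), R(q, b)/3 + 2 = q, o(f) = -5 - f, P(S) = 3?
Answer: -1681/8 ≈ -210.13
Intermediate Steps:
R(q, b) = -6 + 3*q
a(M, Q) = -⅛ (a(M, Q) = 1/(-5 - 1*3) = 1/(-5 - 3) = 1/(-8) = -⅛)
a(-1, 3 - 1*5) + 35*R(0, -8) = -⅛ + 35*(-6 + 3*0) = -⅛ + 35*(-6 + 0) = -⅛ + 35*(-6) = -⅛ - 210 = -1681/8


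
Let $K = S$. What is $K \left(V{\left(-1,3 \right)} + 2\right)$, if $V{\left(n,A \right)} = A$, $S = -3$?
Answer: $-15$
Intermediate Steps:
$K = -3$
$K \left(V{\left(-1,3 \right)} + 2\right) = - 3 \left(3 + 2\right) = \left(-3\right) 5 = -15$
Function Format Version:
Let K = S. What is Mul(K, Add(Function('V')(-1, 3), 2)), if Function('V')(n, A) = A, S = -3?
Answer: -15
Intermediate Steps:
K = -3
Mul(K, Add(Function('V')(-1, 3), 2)) = Mul(-3, Add(3, 2)) = Mul(-3, 5) = -15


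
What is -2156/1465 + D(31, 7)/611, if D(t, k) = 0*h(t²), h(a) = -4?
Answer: -2156/1465 ≈ -1.4717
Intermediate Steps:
D(t, k) = 0 (D(t, k) = 0*(-4) = 0)
-2156/1465 + D(31, 7)/611 = -2156/1465 + 0/611 = -2156*1/1465 + 0*(1/611) = -2156/1465 + 0 = -2156/1465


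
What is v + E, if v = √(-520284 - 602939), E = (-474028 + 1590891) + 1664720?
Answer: 2781583 + I*√1123223 ≈ 2.7816e+6 + 1059.8*I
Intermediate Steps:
E = 2781583 (E = 1116863 + 1664720 = 2781583)
v = I*√1123223 (v = √(-1123223) = I*√1123223 ≈ 1059.8*I)
v + E = I*√1123223 + 2781583 = 2781583 + I*√1123223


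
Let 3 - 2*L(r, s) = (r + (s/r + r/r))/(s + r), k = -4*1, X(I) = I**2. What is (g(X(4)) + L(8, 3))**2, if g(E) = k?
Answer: 265225/30976 ≈ 8.5623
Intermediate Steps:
k = -4
L(r, s) = 3/2 - (1 + r + s/r)/(2*(r + s)) (L(r, s) = 3/2 - (r + (s/r + r/r))/(2*(s + r)) = 3/2 - (r + (s/r + 1))/(2*(r + s)) = 3/2 - (r + (1 + s/r))/(2*(r + s)) = 3/2 - (1 + r + s/r)/(2*(r + s)))
g(E) = -4
(g(X(4)) + L(8, 3))**2 = (-4 + (1/2)*(-1*8 - 1*3 + 2*8**2 + 3*8*3)/(8*(8 + 3)))**2 = (-4 + (1/2)*(1/8)*(-8 - 3 + 2*64 + 72)/11)**2 = (-4 + (1/2)*(1/8)*(1/11)*(-8 - 3 + 128 + 72))**2 = (-4 + (1/2)*(1/8)*(1/11)*189)**2 = (-4 + 189/176)**2 = (-515/176)**2 = 265225/30976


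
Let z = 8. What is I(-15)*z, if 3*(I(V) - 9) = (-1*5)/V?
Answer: 656/9 ≈ 72.889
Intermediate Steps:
I(V) = 9 - 5/(3*V) (I(V) = 9 + ((-1*5)/V)/3 = 9 + (-5/V)/3 = 9 - 5/(3*V))
I(-15)*z = (9 - 5/3/(-15))*8 = (9 - 5/3*(-1/15))*8 = (9 + ⅑)*8 = (82/9)*8 = 656/9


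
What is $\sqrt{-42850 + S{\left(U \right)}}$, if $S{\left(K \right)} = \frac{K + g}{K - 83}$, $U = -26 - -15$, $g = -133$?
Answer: $\frac{i \sqrt{94652266}}{47} \approx 207.0 i$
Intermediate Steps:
$U = -11$ ($U = -26 + 15 = -11$)
$S{\left(K \right)} = \frac{-133 + K}{-83 + K}$ ($S{\left(K \right)} = \frac{K - 133}{K - 83} = \frac{-133 + K}{-83 + K}$)
$\sqrt{-42850 + S{\left(U \right)}} = \sqrt{-42850 + \frac{-133 - 11}{-83 - 11}} = \sqrt{-42850 + \frac{1}{-94} \left(-144\right)} = \sqrt{-42850 - - \frac{72}{47}} = \sqrt{-42850 + \frac{72}{47}} = \sqrt{- \frac{2013878}{47}} = \frac{i \sqrt{94652266}}{47}$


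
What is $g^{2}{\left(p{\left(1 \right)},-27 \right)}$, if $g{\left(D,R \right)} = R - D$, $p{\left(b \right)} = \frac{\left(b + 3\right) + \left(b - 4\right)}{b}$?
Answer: $784$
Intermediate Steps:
$p{\left(b \right)} = \frac{-1 + 2 b}{b}$ ($p{\left(b \right)} = \frac{\left(3 + b\right) + \left(-4 + b\right)}{b} = \frac{-1 + 2 b}{b}$)
$g^{2}{\left(p{\left(1 \right)},-27 \right)} = \left(-27 - \left(2 - 1^{-1}\right)\right)^{2} = \left(-27 - \left(2 - 1\right)\right)^{2} = \left(-27 - 1\right)^{2} = \left(-28\right)^{2} = 784$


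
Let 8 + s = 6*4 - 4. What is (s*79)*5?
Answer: 4740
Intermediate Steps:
s = 12 (s = -8 + (6*4 - 4) = -8 + (24 - 4) = -8 + 20 = 12)
(s*79)*5 = (12*79)*5 = 948*5 = 4740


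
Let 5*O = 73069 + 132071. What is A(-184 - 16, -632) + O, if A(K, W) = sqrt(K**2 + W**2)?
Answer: 41028 + 8*sqrt(6866) ≈ 41691.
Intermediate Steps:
O = 41028 (O = (73069 + 132071)/5 = (1/5)*205140 = 41028)
A(-184 - 16, -632) + O = sqrt((-184 - 16)**2 + (-632)**2) + 41028 = sqrt((-200)**2 + 399424) + 41028 = sqrt(40000 + 399424) + 41028 = sqrt(439424) + 41028 = 8*sqrt(6866) + 41028 = 41028 + 8*sqrt(6866)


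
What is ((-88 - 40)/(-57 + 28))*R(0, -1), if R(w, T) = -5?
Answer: -640/29 ≈ -22.069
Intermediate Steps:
((-88 - 40)/(-57 + 28))*R(0, -1) = ((-88 - 40)/(-57 + 28))*(-5) = -128/(-29)*(-5) = -128*(-1/29)*(-5) = (128/29)*(-5) = -640/29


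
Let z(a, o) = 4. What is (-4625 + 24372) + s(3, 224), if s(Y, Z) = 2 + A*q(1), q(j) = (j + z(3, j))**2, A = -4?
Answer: 19649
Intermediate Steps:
q(j) = (4 + j)**2 (q(j) = (j + 4)**2 = (4 + j)**2)
s(Y, Z) = -98 (s(Y, Z) = 2 - 4*(4 + 1)**2 = 2 - 4*5**2 = 2 - 4*25 = 2 - 100 = -98)
(-4625 + 24372) + s(3, 224) = (-4625 + 24372) - 98 = 19747 - 98 = 19649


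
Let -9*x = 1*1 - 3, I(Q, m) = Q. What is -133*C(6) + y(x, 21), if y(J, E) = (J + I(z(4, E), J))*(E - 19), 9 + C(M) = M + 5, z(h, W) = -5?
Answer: -2480/9 ≈ -275.56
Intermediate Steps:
C(M) = -4 + M (C(M) = -9 + (M + 5) = -9 + (5 + M) = -4 + M)
x = 2/9 (x = -(1*1 - 3)/9 = -(1 - 3)/9 = -⅑*(-2) = 2/9 ≈ 0.22222)
y(J, E) = (-19 + E)*(-5 + J) (y(J, E) = (J - 5)*(E - 19) = (-5 + J)*(-19 + E) = (-19 + E)*(-5 + J))
-133*C(6) + y(x, 21) = -133*(-4 + 6) + (95 - 19*2/9 - 5*21 + 21*(2/9)) = -133*2 + (95 - 38/9 - 105 + 14/3) = -266 - 86/9 = -2480/9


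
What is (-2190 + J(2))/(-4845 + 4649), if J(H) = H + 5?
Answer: 2183/196 ≈ 11.138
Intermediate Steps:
J(H) = 5 + H
(-2190 + J(2))/(-4845 + 4649) = (-2190 + (5 + 2))/(-4845 + 4649) = (-2190 + 7)/(-196) = -2183*(-1/196) = 2183/196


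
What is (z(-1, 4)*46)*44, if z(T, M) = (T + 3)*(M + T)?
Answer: 12144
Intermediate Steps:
z(T, M) = (3 + T)*(M + T)
(z(-1, 4)*46)*44 = (((-1)² + 3*4 + 3*(-1) + 4*(-1))*46)*44 = ((1 + 12 - 3 - 4)*46)*44 = (6*46)*44 = 276*44 = 12144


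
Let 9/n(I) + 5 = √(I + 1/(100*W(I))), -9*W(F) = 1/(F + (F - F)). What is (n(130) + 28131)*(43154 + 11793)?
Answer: 480725313777/311 + 2142933*√70/311 ≈ 1.5458e+9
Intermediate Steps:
W(F) = -1/(9*F) (W(F) = -1/(9*(F + (F - F))) = -1/(9*(F + 0)) = -1/(9*F))
n(I) = 9/(-5 + √91*√I/10) (n(I) = 9/(-5 + √(I + 1/(100*((-1/(9*I)))))) = 9/(-5 + √(I + (-9*I)/100)) = 9/(-5 + √(I - 9*I/100)) = 9/(-5 + √(91*I/100)) = 9/(-5 + √91*√I/10))
(n(130) + 28131)*(43154 + 11793) = (90/(-50 + √91*√130) + 28131)*(43154 + 11793) = (90/(-50 + 13*√70) + 28131)*54947 = (28131 + 90/(-50 + 13*√70))*54947 = 1545714057 + 4945230/(-50 + 13*√70)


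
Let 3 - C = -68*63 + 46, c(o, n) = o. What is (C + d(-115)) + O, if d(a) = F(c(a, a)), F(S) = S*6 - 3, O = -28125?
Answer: -24577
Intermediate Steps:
F(S) = -3 + 6*S (F(S) = 6*S - 3 = -3 + 6*S)
d(a) = -3 + 6*a
C = 4241 (C = 3 - (-68*63 + 46) = 3 - (-4284 + 46) = 3 - 1*(-4238) = 3 + 4238 = 4241)
(C + d(-115)) + O = (4241 + (-3 + 6*(-115))) - 28125 = (4241 + (-3 - 690)) - 28125 = (4241 - 693) - 28125 = 3548 - 28125 = -24577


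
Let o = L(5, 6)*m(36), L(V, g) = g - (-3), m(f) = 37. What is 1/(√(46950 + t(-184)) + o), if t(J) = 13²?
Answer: 333/63770 - √47119/63770 ≈ 0.0018180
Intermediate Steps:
t(J) = 169
L(V, g) = 3 + g (L(V, g) = g - 1*(-3) = g + 3 = 3 + g)
o = 333 (o = (3 + 6)*37 = 9*37 = 333)
1/(√(46950 + t(-184)) + o) = 1/(√(46950 + 169) + 333) = 1/(√47119 + 333) = 1/(333 + √47119)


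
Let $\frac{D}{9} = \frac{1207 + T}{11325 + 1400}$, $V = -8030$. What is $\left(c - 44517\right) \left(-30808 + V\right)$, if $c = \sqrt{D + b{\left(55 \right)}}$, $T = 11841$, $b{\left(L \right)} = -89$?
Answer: $1728951246 - \frac{38838 i \sqrt{516682337}}{2545} \approx 1.729 \cdot 10^{9} - 3.4688 \cdot 10^{5} i$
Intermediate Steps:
$D = \frac{117432}{12725}$ ($D = 9 \frac{1207 + 11841}{11325 + 1400} = 9 \cdot \frac{13048}{12725} = \frac{117432}{12725} \approx 9.2285$)
$c = \frac{i \sqrt{516682337}}{2545}$ ($c = \sqrt{\frac{117432}{12725} - 89} = \sqrt{- \frac{1015093}{12725}} = \frac{i \sqrt{516682337}}{2545} \approx 8.9315 i$)
$\left(c - 44517\right) \left(-30808 + V\right) = \left(\frac{i \sqrt{516682337}}{2545} - 44517\right) \left(-30808 - 8030\right) = \left(-44517 + \frac{i \sqrt{516682337}}{2545}\right) \left(-38838\right) = 1728951246 - \frac{38838 i \sqrt{516682337}}{2545}$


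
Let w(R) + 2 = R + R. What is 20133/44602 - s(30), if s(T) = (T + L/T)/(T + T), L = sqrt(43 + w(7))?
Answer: -1084/22301 - sqrt(55)/1800 ≈ -0.052728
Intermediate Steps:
w(R) = -2 + 2*R (w(R) = -2 + (R + R) = -2 + 2*R)
L = sqrt(55) (L = sqrt(43 + (-2 + 2*7)) = sqrt(43 + (-2 + 14)) = sqrt(43 + 12) = sqrt(55) ≈ 7.4162)
s(T) = (T + sqrt(55)/T)/(2*T) (s(T) = (T + sqrt(55)/T)/(T + T) = (T + sqrt(55)/T)/((2*T)) = (T + sqrt(55)/T)*(1/(2*T)) = (T + sqrt(55)/T)/(2*T))
20133/44602 - s(30) = 20133/44602 - (sqrt(55) + 30**2)/(2*30**2) = 20133*(1/44602) - (sqrt(55) + 900)/(2*900) = 20133/44602 - (900 + sqrt(55))/(2*900) = 20133/44602 - (1/2 + sqrt(55)/1800) = 20133/44602 + (-1/2 - sqrt(55)/1800) = -1084/22301 - sqrt(55)/1800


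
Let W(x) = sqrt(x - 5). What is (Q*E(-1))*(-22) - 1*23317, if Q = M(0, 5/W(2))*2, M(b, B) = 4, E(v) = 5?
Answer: -24197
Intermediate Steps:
W(x) = sqrt(-5 + x)
Q = 8 (Q = 4*2 = 8)
(Q*E(-1))*(-22) - 1*23317 = (8*5)*(-22) - 1*23317 = 40*(-22) - 23317 = -880 - 23317 = -24197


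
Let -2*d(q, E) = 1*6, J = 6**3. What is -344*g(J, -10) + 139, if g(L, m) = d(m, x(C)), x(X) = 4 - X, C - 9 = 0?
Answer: 1171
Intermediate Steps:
C = 9 (C = 9 + 0 = 9)
J = 216
d(q, E) = -3 (d(q, E) = -6/2 = -1/2*6 = -3)
g(L, m) = -3
-344*g(J, -10) + 139 = -344*(-3) + 139 = 1032 + 139 = 1171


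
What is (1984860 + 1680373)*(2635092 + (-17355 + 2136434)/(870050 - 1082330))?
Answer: 33610499697868093/3480 ≈ 9.6582e+12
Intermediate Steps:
(1984860 + 1680373)*(2635092 + (-17355 + 2136434)/(870050 - 1082330)) = 3665233*(2635092 + 2119079/(-212280)) = 3665233*(2635092 + 2119079*(-1/212280)) = 3665233*(2635092 - 34739/3480) = 3665233*(9170085421/3480) = 33610499697868093/3480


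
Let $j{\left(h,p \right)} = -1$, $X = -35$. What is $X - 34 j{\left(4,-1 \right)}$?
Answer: $-1$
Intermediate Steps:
$X - 34 j{\left(4,-1 \right)} = -35 - -34 = -35 + 34 = -1$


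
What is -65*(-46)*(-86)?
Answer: -257140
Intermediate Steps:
-65*(-46)*(-86) = 2990*(-86) = -257140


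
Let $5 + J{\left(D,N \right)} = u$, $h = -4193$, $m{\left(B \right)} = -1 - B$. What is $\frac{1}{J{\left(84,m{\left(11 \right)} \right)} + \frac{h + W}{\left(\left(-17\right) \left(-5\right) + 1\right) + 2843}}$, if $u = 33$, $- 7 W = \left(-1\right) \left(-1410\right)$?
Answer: $\frac{20503}{543323} \approx 0.037736$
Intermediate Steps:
$W = - \frac{1410}{7}$ ($W = - \frac{\left(-1\right) \left(-1410\right)}{7} = \left(- \frac{1}{7}\right) 1410 = - \frac{1410}{7} \approx -201.43$)
$J{\left(D,N \right)} = 28$ ($J{\left(D,N \right)} = -5 + 33 = 28$)
$\frac{1}{J{\left(84,m{\left(11 \right)} \right)} + \frac{h + W}{\left(\left(-17\right) \left(-5\right) + 1\right) + 2843}} = \frac{1}{28 + \frac{-4193 - \frac{1410}{7}}{\left(\left(-17\right) \left(-5\right) + 1\right) + 2843}} = \frac{1}{28 - \frac{30761}{7 \left(\left(85 + 1\right) + 2843\right)}} = \frac{1}{28 - \frac{30761}{7 \left(86 + 2843\right)}} = \frac{1}{28 - \frac{30761}{7 \cdot 2929}} = \frac{1}{28 - \frac{30761}{20503}} = \frac{1}{\frac{543323}{20503}} = \frac{20503}{543323}$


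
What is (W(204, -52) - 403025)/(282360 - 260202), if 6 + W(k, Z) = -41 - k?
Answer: -201638/11079 ≈ -18.200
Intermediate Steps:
W(k, Z) = -47 - k (W(k, Z) = -6 + (-41 - k) = -47 - k)
(W(204, -52) - 403025)/(282360 - 260202) = ((-47 - 1*204) - 403025)/(282360 - 260202) = ((-47 - 204) - 403025)/22158 = (-251 - 403025)*(1/22158) = -403276*1/22158 = -201638/11079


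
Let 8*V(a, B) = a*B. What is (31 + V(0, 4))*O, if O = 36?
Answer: 1116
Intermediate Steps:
V(a, B) = B*a/8 (V(a, B) = (a*B)/8 = (B*a)/8 = B*a/8)
(31 + V(0, 4))*O = (31 + (⅛)*4*0)*36 = (31 + 0)*36 = 31*36 = 1116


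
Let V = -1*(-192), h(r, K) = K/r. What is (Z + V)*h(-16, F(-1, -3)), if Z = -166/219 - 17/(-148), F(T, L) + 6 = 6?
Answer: 0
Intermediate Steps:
F(T, L) = 0 (F(T, L) = -6 + 6 = 0)
V = 192
Z = -20845/32412 (Z = -166*1/219 - 17*(-1/148) = -166/219 + 17/148 = -20845/32412 ≈ -0.64313)
(Z + V)*h(-16, F(-1, -3)) = (-20845/32412 + 192)*(0/(-16)) = 6202259*(0*(-1/16))/32412 = (6202259/32412)*0 = 0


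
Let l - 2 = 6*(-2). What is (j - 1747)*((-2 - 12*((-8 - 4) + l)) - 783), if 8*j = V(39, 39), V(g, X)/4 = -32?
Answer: 918523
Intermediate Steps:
V(g, X) = -128 (V(g, X) = 4*(-32) = -128)
j = -16 (j = (⅛)*(-128) = -16)
l = -10 (l = 2 + 6*(-2) = 2 - 12 = -10)
(j - 1747)*((-2 - 12*((-8 - 4) + l)) - 783) = (-16 - 1747)*((-2 - 12*((-8 - 4) - 10)) - 783) = -1763*((-2 - 12*(-12 - 10)) - 783) = -1763*((-2 - 12*(-22)) - 783) = -1763*((-2 + 264) - 783) = -1763*(262 - 783) = -1763*(-521) = 918523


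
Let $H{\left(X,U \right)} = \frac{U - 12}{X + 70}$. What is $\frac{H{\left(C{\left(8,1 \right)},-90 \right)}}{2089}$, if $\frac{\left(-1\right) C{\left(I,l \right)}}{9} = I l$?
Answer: $\frac{51}{2089} \approx 0.024414$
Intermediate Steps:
$C{\left(I,l \right)} = - 9 I l$
$H{\left(X,U \right)} = \frac{-12 + U}{70 + X}$
$\frac{H{\left(C{\left(8,1 \right)},-90 \right)}}{2089} = \frac{\frac{1}{70 - 72 \cdot 1} \left(-12 - 90\right)}{2089} = \frac{1}{70 - 72} \left(-102\right) \frac{1}{2089} = \frac{1}{-2} \left(-102\right) \frac{1}{2089} = \left(- \frac{1}{2}\right) \left(-102\right) \frac{1}{2089} = 51 \cdot \frac{1}{2089} = \frac{51}{2089}$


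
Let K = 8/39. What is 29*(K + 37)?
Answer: 42079/39 ≈ 1078.9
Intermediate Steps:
K = 8/39 (K = 8*(1/39) = 8/39 ≈ 0.20513)
29*(K + 37) = 29*(8/39 + 37) = 29*(1451/39) = 42079/39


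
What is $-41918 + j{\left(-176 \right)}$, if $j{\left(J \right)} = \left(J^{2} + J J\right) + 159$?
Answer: $20193$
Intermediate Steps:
$j{\left(J \right)} = 159 + 2 J^{2}$ ($j{\left(J \right)} = \left(J^{2} + J^{2}\right) + 159 = 2 J^{2} + 159 = 159 + 2 J^{2}$)
$-41918 + j{\left(-176 \right)} = -41918 + \left(159 + 2 \left(-176\right)^{2}\right) = -41918 + \left(159 + 2 \cdot 30976\right) = -41918 + \left(159 + 61952\right) = -41918 + 62111 = 20193$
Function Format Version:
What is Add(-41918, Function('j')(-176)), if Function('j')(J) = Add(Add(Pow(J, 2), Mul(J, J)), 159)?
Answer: 20193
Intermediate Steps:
Function('j')(J) = Add(159, Mul(2, Pow(J, 2))) (Function('j')(J) = Add(Add(Pow(J, 2), Pow(J, 2)), 159) = Add(Mul(2, Pow(J, 2)), 159) = Add(159, Mul(2, Pow(J, 2))))
Add(-41918, Function('j')(-176)) = Add(-41918, Add(159, Mul(2, Pow(-176, 2)))) = Add(-41918, Add(159, Mul(2, 30976))) = Add(-41918, Add(159, 61952)) = Add(-41918, 62111) = 20193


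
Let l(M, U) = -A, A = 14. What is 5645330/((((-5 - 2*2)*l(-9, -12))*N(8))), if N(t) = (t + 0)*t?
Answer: 2822665/4032 ≈ 700.07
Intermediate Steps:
l(M, U) = -14 (l(M, U) = -1*14 = -14)
N(t) = t² (N(t) = t*t = t²)
5645330/((((-5 - 2*2)*l(-9, -12))*N(8))) = 5645330/((((-5 - 2*2)*(-14))*8²)) = 5645330/((((-5 - 4)*(-14))*64)) = 5645330/((-9*(-14)*64)) = 5645330/((126*64)) = 5645330/8064 = 5645330*(1/8064) = 2822665/4032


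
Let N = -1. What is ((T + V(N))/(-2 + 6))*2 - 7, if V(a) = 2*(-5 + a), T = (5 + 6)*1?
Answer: -15/2 ≈ -7.5000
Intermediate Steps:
T = 11 (T = 11*1 = 11)
V(a) = -10 + 2*a
((T + V(N))/(-2 + 6))*2 - 7 = ((11 + (-10 + 2*(-1)))/(-2 + 6))*2 - 7 = ((11 + (-10 - 2))/4)*2 - 7 = ((11 - 12)*(1/4))*2 - 7 = -1*1/4*2 - 7 = -1/4*2 - 7 = -1/2 - 7 = -15/2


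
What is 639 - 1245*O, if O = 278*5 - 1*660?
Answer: -908211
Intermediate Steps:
O = 730 (O = 1390 - 660 = 730)
639 - 1245*O = 639 - 1245*730 = 639 - 908850 = -908211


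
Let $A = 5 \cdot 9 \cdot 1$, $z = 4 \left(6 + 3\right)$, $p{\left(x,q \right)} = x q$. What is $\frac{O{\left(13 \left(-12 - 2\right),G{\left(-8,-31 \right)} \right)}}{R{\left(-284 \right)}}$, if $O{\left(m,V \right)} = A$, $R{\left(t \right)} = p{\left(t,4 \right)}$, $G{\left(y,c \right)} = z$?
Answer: $- \frac{45}{1136} \approx -0.039613$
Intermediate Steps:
$p{\left(x,q \right)} = q x$
$z = 36$ ($z = 4 \cdot 9 = 36$)
$G{\left(y,c \right)} = 36$
$R{\left(t \right)} = 4 t$
$A = 45$ ($A = 45 \cdot 1 = 45$)
$O{\left(m,V \right)} = 45$
$\frac{O{\left(13 \left(-12 - 2\right),G{\left(-8,-31 \right)} \right)}}{R{\left(-284 \right)}} = \frac{45}{4 \left(-284\right)} = \frac{45}{-1136} = 45 \left(- \frac{1}{1136}\right) = - \frac{45}{1136}$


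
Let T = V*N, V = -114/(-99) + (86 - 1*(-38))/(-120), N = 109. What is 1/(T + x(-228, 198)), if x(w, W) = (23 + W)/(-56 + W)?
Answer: 3905/56381 ≈ 0.069261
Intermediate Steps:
x(w, W) = (23 + W)/(-56 + W)
V = 13/110 (V = -114*(-1/99) + (86 + 38)*(-1/120) = 38/33 + 124*(-1/120) = 38/33 - 31/30 = 13/110 ≈ 0.11818)
T = 1417/110 (T = (13/110)*109 = 1417/110 ≈ 12.882)
1/(T + x(-228, 198)) = 1/(1417/110 + (23 + 198)/(-56 + 198)) = 1/(1417/110 + 221/142) = 1/(56381/3905) = 3905/56381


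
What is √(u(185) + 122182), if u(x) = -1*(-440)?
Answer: √122622 ≈ 350.17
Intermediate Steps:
u(x) = 440
√(u(185) + 122182) = √(440 + 122182) = √122622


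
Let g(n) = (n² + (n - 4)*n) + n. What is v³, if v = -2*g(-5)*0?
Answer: 0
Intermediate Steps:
g(n) = n + n² + n*(-4 + n) (g(n) = (n² + (-4 + n)*n) + n = (n² + n*(-4 + n)) + n = n + n² + n*(-4 + n))
v = 0 (v = -(-10)*(-3 + 2*(-5))*0 = -(-10)*(-3 - 10)*0 = -(-10)*(-13)*0 = -2*65*0 = -130*0 = 0)
v³ = 0³ = 0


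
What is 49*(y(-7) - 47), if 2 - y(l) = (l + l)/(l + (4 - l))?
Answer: -4067/2 ≈ -2033.5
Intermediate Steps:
y(l) = 2 - l/2 (y(l) = 2 - (l + l)/(l + (4 - l)) = 2 - 2*l/4 = 2 - l/2)
49*(y(-7) - 47) = 49*((2 - ½*(-7)) - 47) = 49*((2 + 7/2) - 47) = 49*(11/2 - 47) = 49*(-83/2) = -4067/2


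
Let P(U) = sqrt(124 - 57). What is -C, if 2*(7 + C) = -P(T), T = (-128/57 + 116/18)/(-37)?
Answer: 7 + sqrt(67)/2 ≈ 11.093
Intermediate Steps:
T = -718/6327 (T = (-128*1/57 + 116*(1/18))*(-1/37) = (-128/57 + 58/9)*(-1/37) = (718/171)*(-1/37) = -718/6327 ≈ -0.11348)
P(U) = sqrt(67)
C = -7 - sqrt(67)/2 (C = -7 + (-sqrt(67))/2 = -7 - sqrt(67)/2 ≈ -11.093)
-C = -(-7 - sqrt(67)/2) = 7 + sqrt(67)/2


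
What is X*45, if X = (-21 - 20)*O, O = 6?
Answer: -11070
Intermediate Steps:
X = -246 (X = (-21 - 20)*6 = -41*6 = -246)
X*45 = -246*45 = -11070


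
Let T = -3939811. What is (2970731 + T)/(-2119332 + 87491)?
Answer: 138440/290263 ≈ 0.47695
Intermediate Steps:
(2970731 + T)/(-2119332 + 87491) = (2970731 - 3939811)/(-2119332 + 87491) = -969080/(-2031841) = -969080*(-1/2031841) = 138440/290263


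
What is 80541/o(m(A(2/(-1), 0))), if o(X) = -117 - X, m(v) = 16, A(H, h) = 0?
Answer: -4239/7 ≈ -605.57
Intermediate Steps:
80541/o(m(A(2/(-1), 0))) = 80541/(-117 - 1*16) = 80541/(-117 - 16) = 80541/(-133) = 80541*(-1/133) = -4239/7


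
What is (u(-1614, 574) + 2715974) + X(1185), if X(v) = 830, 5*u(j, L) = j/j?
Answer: 13584021/5 ≈ 2.7168e+6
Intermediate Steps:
u(j, L) = ⅕ (u(j, L) = (j/j)/5 = (⅕)*1 = ⅕)
(u(-1614, 574) + 2715974) + X(1185) = (⅕ + 2715974) + 830 = 13579871/5 + 830 = 13584021/5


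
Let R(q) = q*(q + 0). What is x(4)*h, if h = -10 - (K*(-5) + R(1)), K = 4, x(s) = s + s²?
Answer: 180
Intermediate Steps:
R(q) = q² (R(q) = q*q = q²)
h = 9 (h = -10 - (4*(-5) + 1²) = -10 - (-20 + 1) = -10 - 1*(-19) = -10 + 19 = 9)
x(4)*h = (4*(1 + 4))*9 = (4*5)*9 = 20*9 = 180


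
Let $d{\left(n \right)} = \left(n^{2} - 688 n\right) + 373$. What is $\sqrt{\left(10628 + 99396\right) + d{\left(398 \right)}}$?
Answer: $i \sqrt{5023} \approx 70.873 i$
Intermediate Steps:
$d{\left(n \right)} = 373 + n^{2} - 688 n$
$\sqrt{\left(10628 + 99396\right) + d{\left(398 \right)}} = \sqrt{\left(10628 + 99396\right) + \left(373 + 398^{2} - 273824\right)} = \sqrt{110024 + \left(373 + 158404 - 273824\right)} = \sqrt{110024 - 115047} = \sqrt{-5023} = i \sqrt{5023}$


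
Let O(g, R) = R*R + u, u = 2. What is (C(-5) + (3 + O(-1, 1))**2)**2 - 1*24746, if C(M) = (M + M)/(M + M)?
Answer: -23377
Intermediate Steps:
C(M) = 1 (C(M) = (2*M)/((2*M)) = (2*M)*(1/(2*M)) = 1)
O(g, R) = 2 + R**2 (O(g, R) = R*R + 2 = R**2 + 2 = 2 + R**2)
(C(-5) + (3 + O(-1, 1))**2)**2 - 1*24746 = (1 + (3 + (2 + 1**2))**2)**2 - 1*24746 = (1 + (3 + (2 + 1))**2)**2 - 24746 = (1 + (3 + 3)**2)**2 - 24746 = (1 + 6**2)**2 - 24746 = (1 + 36)**2 - 24746 = 37**2 - 24746 = 1369 - 24746 = -23377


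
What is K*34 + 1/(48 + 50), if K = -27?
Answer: -89963/98 ≈ -917.99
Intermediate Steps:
K*34 + 1/(48 + 50) = -27*34 + 1/(48 + 50) = -918 + 1/98 = -89963/98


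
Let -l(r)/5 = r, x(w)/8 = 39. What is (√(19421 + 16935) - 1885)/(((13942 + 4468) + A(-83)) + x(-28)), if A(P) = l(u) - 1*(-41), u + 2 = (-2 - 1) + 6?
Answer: -1885/18758 + √9089/9379 ≈ -0.090326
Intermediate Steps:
u = 1 (u = -2 + ((-2 - 1) + 6) = -2 + (-3 + 6) = -2 + 3 = 1)
x(w) = 312 (x(w) = 8*39 = 312)
l(r) = -5*r
A(P) = 36 (A(P) = -5*1 - 1*(-41) = -5 + 41 = 36)
(√(19421 + 16935) - 1885)/(((13942 + 4468) + A(-83)) + x(-28)) = (√(19421 + 16935) - 1885)/(((13942 + 4468) + 36) + 312) = (√36356 - 1885)/((18410 + 36) + 312) = (2*√9089 - 1885)/(18446 + 312) = (-1885 + 2*√9089)/18758 = (-1885 + 2*√9089)*(1/18758) = -1885/18758 + √9089/9379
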